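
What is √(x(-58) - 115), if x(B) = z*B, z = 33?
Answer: I*√2029 ≈ 45.044*I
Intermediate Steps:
x(B) = 33*B
√(x(-58) - 115) = √(33*(-58) - 115) = √(-1914 - 115) = √(-2029) = I*√2029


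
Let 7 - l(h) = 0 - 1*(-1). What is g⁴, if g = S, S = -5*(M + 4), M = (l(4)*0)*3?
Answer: 160000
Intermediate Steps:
l(h) = 6 (l(h) = 7 - (0 - 1*(-1)) = 7 - (0 + 1) = 7 - 1*1 = 7 - 1 = 6)
M = 0 (M = (6*0)*3 = 0*3 = 0)
S = -20 (S = -5*(0 + 4) = -5*4 = -20)
g = -20
g⁴ = (-20)⁴ = 160000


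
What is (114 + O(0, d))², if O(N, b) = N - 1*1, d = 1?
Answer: 12769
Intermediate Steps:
O(N, b) = -1 + N (O(N, b) = N - 1 = -1 + N)
(114 + O(0, d))² = (114 + (-1 + 0))² = (114 - 1)² = 113² = 12769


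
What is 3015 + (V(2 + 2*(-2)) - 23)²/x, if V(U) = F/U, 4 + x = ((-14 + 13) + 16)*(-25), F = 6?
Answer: 1142009/379 ≈ 3013.2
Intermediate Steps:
x = -379 (x = -4 + ((-14 + 13) + 16)*(-25) = -4 + (-1 + 16)*(-25) = -4 + 15*(-25) = -4 - 375 = -379)
V(U) = 6/U
3015 + (V(2 + 2*(-2)) - 23)²/x = 3015 + (6/(2 + 2*(-2)) - 23)²/(-379) = 3015 + (6/(2 - 4) - 23)²*(-1/379) = 3015 + (6/(-2) - 23)²*(-1/379) = 3015 + (6*(-½) - 23)²*(-1/379) = 3015 + (-3 - 23)²*(-1/379) = 3015 + (-26)²*(-1/379) = 3015 + 676*(-1/379) = 3015 - 676/379 = 1142009/379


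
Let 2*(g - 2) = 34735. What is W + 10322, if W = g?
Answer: 55383/2 ≈ 27692.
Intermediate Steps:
g = 34739/2 (g = 2 + (½)*34735 = 2 + 34735/2 = 34739/2 ≈ 17370.)
W = 34739/2 ≈ 17370.
W + 10322 = 34739/2 + 10322 = 55383/2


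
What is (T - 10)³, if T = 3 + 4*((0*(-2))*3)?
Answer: -343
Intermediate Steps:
T = 3 (T = 3 + 4*(0*3) = 3 + 4*0 = 3 + 0 = 3)
(T - 10)³ = (3 - 10)³ = (-7)³ = -343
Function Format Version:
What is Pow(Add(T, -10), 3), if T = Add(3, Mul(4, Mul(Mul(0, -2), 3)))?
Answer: -343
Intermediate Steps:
T = 3 (T = Add(3, Mul(4, Mul(0, 3))) = Add(3, Mul(4, 0)) = Add(3, 0) = 3)
Pow(Add(T, -10), 3) = Pow(Add(3, -10), 3) = Pow(-7, 3) = -343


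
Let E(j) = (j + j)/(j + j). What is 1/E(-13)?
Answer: 1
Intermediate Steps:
E(j) = 1 (E(j) = (2*j)/((2*j)) = (2*j)*(1/(2*j)) = 1)
1/E(-13) = 1/1 = 1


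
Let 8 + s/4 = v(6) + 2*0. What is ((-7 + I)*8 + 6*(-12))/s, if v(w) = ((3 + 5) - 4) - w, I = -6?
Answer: 22/5 ≈ 4.4000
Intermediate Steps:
v(w) = 4 - w (v(w) = (8 - 4) - w = 4 - w)
s = -40 (s = -32 + 4*((4 - 1*6) + 2*0) = -32 + 4*((4 - 6) + 0) = -32 + 4*(-2 + 0) = -32 + 4*(-2) = -32 - 8 = -40)
((-7 + I)*8 + 6*(-12))/s = ((-7 - 6)*8 + 6*(-12))/(-40) = (-13*8 - 72)*(-1/40) = (-104 - 72)*(-1/40) = -176*(-1/40) = 22/5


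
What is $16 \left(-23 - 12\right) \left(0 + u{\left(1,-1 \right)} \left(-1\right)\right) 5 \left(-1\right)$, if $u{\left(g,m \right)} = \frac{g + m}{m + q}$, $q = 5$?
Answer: $0$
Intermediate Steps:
$u{\left(g,m \right)} = \frac{g + m}{5 + m}$ ($u{\left(g,m \right)} = \frac{g + m}{m + 5} = \frac{g + m}{5 + m}$)
$16 \left(-23 - 12\right) \left(0 + u{\left(1,-1 \right)} \left(-1\right)\right) 5 \left(-1\right) = 16 \left(-23 - 12\right) \left(0 + \frac{1 - 1}{5 - 1} \left(-1\right)\right) 5 \left(-1\right) = 16 \left(-23 - 12\right) \left(0 + \frac{1}{4} \cdot 0 \left(-1\right)\right) 5 \left(-1\right) = 16 \left(-35\right) \left(0 + \frac{1}{4} \cdot 0 \left(-1\right)\right) 5 \left(-1\right) = - 560 \left(0 + 0 \left(-1\right)\right) 5 \left(-1\right) = - 560 \left(0 + 0\right) 5 \left(-1\right) = - 560 \cdot 0 \cdot 5 \left(-1\right) = - 560 \cdot 0 \left(-1\right) = \left(-560\right) 0 = 0$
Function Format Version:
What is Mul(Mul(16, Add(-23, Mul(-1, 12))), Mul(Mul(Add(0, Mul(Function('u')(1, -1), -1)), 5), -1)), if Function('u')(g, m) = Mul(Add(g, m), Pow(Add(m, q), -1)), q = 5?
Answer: 0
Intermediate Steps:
Function('u')(g, m) = Mul(Pow(Add(5, m), -1), Add(g, m)) (Function('u')(g, m) = Mul(Add(g, m), Pow(Add(m, 5), -1)) = Mul(Add(g, m), Pow(Add(5, m), -1)) = Mul(Pow(Add(5, m), -1), Add(g, m)))
Mul(Mul(16, Add(-23, Mul(-1, 12))), Mul(Mul(Add(0, Mul(Function('u')(1, -1), -1)), 5), -1)) = Mul(Mul(16, Add(-23, Mul(-1, 12))), Mul(Mul(Add(0, Mul(Mul(Pow(Add(5, -1), -1), Add(1, -1)), -1)), 5), -1)) = Mul(Mul(16, Add(-23, -12)), Mul(Mul(Add(0, Mul(Mul(Pow(4, -1), 0), -1)), 5), -1)) = Mul(Mul(16, -35), Mul(Mul(Add(0, Mul(Mul(Rational(1, 4), 0), -1)), 5), -1)) = Mul(-560, Mul(Mul(Add(0, Mul(0, -1)), 5), -1)) = Mul(-560, Mul(Mul(Add(0, 0), 5), -1)) = Mul(-560, Mul(Mul(0, 5), -1)) = Mul(-560, Mul(0, -1)) = Mul(-560, 0) = 0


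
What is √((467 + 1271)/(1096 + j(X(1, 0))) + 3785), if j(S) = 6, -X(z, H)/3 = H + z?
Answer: 2*√287402151/551 ≈ 61.535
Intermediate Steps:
X(z, H) = -3*H - 3*z (X(z, H) = -3*(H + z) = -3*H - 3*z)
√((467 + 1271)/(1096 + j(X(1, 0))) + 3785) = √((467 + 1271)/(1096 + 6) + 3785) = √(1738/1102 + 3785) = √(1738*(1/1102) + 3785) = √(869/551 + 3785) = √(2086404/551) = 2*√287402151/551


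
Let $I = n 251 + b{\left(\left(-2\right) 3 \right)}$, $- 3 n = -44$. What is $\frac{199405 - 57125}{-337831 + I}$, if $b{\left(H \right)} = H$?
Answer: $- \frac{426840}{1002467} \approx -0.42579$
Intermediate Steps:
$n = \frac{44}{3}$ ($n = \left(- \frac{1}{3}\right) \left(-44\right) = \frac{44}{3} \approx 14.667$)
$I = \frac{11026}{3}$ ($I = \frac{44}{3} \cdot 251 - 6 = \frac{11044}{3} - 6 = \frac{11026}{3} \approx 3675.3$)
$\frac{199405 - 57125}{-337831 + I} = \frac{199405 - 57125}{-337831 + \frac{11026}{3}} = \frac{142280}{- \frac{1002467}{3}} = 142280 \left(- \frac{3}{1002467}\right) = - \frac{426840}{1002467}$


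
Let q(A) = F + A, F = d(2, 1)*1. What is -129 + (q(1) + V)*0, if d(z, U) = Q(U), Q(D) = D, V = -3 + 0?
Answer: -129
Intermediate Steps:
V = -3
d(z, U) = U
F = 1 (F = 1*1 = 1)
q(A) = 1 + A
-129 + (q(1) + V)*0 = -129 + ((1 + 1) - 3)*0 = -129 + (2 - 3)*0 = -129 - 1*0 = -129 + 0 = -129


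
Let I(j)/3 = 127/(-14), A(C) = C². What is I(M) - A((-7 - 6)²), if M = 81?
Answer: -400235/14 ≈ -28588.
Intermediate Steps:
I(j) = -381/14 (I(j) = 3*(127/(-14)) = 3*(127*(-1/14)) = 3*(-127/14) = -381/14)
I(M) - A((-7 - 6)²) = -381/14 - ((-7 - 6)²)² = -381/14 - ((-13)²)² = -381/14 - 1*169² = -381/14 - 1*28561 = -381/14 - 28561 = -400235/14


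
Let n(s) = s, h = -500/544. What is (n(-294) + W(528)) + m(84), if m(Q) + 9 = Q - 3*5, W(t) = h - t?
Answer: -103757/136 ≈ -762.92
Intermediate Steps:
h = -125/136 (h = -500*1/544 = -125/136 ≈ -0.91912)
W(t) = -125/136 - t
m(Q) = -24 + Q (m(Q) = -9 + (Q - 3*5) = -9 + (Q - 15) = -9 + (-15 + Q) = -24 + Q)
(n(-294) + W(528)) + m(84) = (-294 + (-125/136 - 1*528)) + (-24 + 84) = (-294 + (-125/136 - 528)) + 60 = (-294 - 71933/136) + 60 = -111917/136 + 60 = -103757/136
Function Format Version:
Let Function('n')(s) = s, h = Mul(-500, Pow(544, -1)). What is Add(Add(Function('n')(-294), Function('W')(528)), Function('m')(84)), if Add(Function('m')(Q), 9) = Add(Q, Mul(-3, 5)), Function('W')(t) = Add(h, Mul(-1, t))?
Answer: Rational(-103757, 136) ≈ -762.92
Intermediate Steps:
h = Rational(-125, 136) (h = Mul(-500, Rational(1, 544)) = Rational(-125, 136) ≈ -0.91912)
Function('W')(t) = Add(Rational(-125, 136), Mul(-1, t))
Function('m')(Q) = Add(-24, Q) (Function('m')(Q) = Add(-9, Add(Q, Mul(-3, 5))) = Add(-9, Add(Q, -15)) = Add(-9, Add(-15, Q)) = Add(-24, Q))
Add(Add(Function('n')(-294), Function('W')(528)), Function('m')(84)) = Add(Add(-294, Add(Rational(-125, 136), Mul(-1, 528))), Add(-24, 84)) = Add(Add(-294, Add(Rational(-125, 136), -528)), 60) = Add(Add(-294, Rational(-71933, 136)), 60) = Add(Rational(-111917, 136), 60) = Rational(-103757, 136)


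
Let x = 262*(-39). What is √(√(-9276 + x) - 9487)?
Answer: √(-9487 + 57*I*√6) ≈ 0.7167 + 97.404*I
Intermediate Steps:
x = -10218
√(√(-9276 + x) - 9487) = √(√(-9276 - 10218) - 9487) = √(√(-19494) - 9487) = √(57*I*√6 - 9487) = √(-9487 + 57*I*√6)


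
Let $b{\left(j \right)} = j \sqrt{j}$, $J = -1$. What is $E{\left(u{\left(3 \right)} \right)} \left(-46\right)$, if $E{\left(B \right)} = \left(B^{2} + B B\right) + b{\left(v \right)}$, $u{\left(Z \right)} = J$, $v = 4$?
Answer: $-460$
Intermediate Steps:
$u{\left(Z \right)} = -1$
$b{\left(j \right)} = j^{\frac{3}{2}}$
$E{\left(B \right)} = 8 + 2 B^{2}$ ($E{\left(B \right)} = \left(B^{2} + B B\right) + 4^{\frac{3}{2}} = \left(B^{2} + B^{2}\right) + 8 = 2 B^{2} + 8 = 8 + 2 B^{2}$)
$E{\left(u{\left(3 \right)} \right)} \left(-46\right) = \left(8 + 2 \left(-1\right)^{2}\right) \left(-46\right) = \left(8 + 2 \cdot 1\right) \left(-46\right) = \left(8 + 2\right) \left(-46\right) = 10 \left(-46\right) = -460$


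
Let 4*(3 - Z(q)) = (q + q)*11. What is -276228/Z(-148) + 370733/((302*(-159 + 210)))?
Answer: -3951574795/12583434 ≈ -314.03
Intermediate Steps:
Z(q) = 3 - 11*q/2 (Z(q) = 3 - (q + q)*11/4 = 3 - 2*q*11/4 = 3 - 11*q/2)
-276228/Z(-148) + 370733/((302*(-159 + 210))) = -276228/(3 - 11/2*(-148)) + 370733/((302*(-159 + 210))) = -276228/(3 + 814) + 370733/((302*51)) = -276228/817 + 370733/15402 = -3951574795/12583434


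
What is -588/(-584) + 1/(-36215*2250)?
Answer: 2994527776/2974156875 ≈ 1.0068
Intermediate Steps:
-588/(-584) + 1/(-36215*2250) = -588*(-1/584) - 1/36215*1/2250 = 147/146 - 1/81483750 = 2994527776/2974156875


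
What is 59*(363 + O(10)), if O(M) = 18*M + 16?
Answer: 32981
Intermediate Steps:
O(M) = 16 + 18*M
59*(363 + O(10)) = 59*(363 + (16 + 18*10)) = 59*(363 + (16 + 180)) = 59*(363 + 196) = 59*559 = 32981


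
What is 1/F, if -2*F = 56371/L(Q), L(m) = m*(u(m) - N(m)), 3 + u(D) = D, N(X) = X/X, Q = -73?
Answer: -1606/8053 ≈ -0.19943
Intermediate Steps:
N(X) = 1
u(D) = -3 + D
L(m) = m*(-4 + m) (L(m) = m*((-3 + m) - 1*1) = m*((-3 + m) - 1) = m*(-4 + m))
F = -8053/1606 (F = -56371/(2*((-73*(-4 - 73)))) = -56371/(2*((-73*(-77)))) = -56371/(2*5621) = -½*8053/803 = -8053/1606 ≈ -5.0143)
1/F = 1/(-8053/1606) = -1606/8053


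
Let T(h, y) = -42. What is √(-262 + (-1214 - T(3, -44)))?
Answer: I*√1434 ≈ 37.868*I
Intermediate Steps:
√(-262 + (-1214 - T(3, -44))) = √(-262 + (-1214 - 1*(-42))) = √(-262 + (-1214 + 42)) = √(-262 - 1172) = √(-1434) = I*√1434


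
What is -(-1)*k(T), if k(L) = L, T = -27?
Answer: -27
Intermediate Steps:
-(-1)*k(T) = -(-1)*(-27) = -1*27 = -27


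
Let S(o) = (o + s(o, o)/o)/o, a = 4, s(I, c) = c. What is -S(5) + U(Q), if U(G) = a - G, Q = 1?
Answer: 9/5 ≈ 1.8000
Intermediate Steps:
U(G) = 4 - G
S(o) = (1 + o)/o (S(o) = (o + o/o)/o = (o + 1)/o = (1 + o)/o)
-S(5) + U(Q) = -(1 + 5)/5 + (4 - 1*1) = -6/5 + (4 - 1) = -1*6/5 + 3 = -6/5 + 3 = 9/5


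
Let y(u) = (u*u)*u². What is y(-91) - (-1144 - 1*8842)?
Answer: 68584947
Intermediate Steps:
y(u) = u⁴ (y(u) = u²*u² = u⁴)
y(-91) - (-1144 - 1*8842) = (-91)⁴ - (-1144 - 1*8842) = 68574961 - (-1144 - 8842) = 68574961 - 1*(-9986) = 68574961 + 9986 = 68584947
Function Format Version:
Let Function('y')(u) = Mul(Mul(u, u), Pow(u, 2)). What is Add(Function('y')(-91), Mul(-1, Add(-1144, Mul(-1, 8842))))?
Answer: 68584947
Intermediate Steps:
Function('y')(u) = Pow(u, 4) (Function('y')(u) = Mul(Pow(u, 2), Pow(u, 2)) = Pow(u, 4))
Add(Function('y')(-91), Mul(-1, Add(-1144, Mul(-1, 8842)))) = Add(Pow(-91, 4), Mul(-1, Add(-1144, Mul(-1, 8842)))) = Add(68574961, Mul(-1, Add(-1144, -8842))) = Add(68574961, Mul(-1, -9986)) = Add(68574961, 9986) = 68584947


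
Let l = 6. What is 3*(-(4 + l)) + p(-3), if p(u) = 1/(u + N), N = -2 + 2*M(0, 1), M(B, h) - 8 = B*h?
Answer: -329/11 ≈ -29.909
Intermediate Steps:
M(B, h) = 8 + B*h
N = 14 (N = -2 + 2*(8 + 0*1) = -2 + 2*(8 + 0) = -2 + 2*8 = -2 + 16 = 14)
p(u) = 1/(14 + u) (p(u) = 1/(u + 14) = 1/(14 + u))
3*(-(4 + l)) + p(-3) = 3*(-(4 + 6)) + 1/(14 - 3) = 3*(-1*10) + 1/11 = 3*(-10) + 1/11 = -30 + 1/11 = -329/11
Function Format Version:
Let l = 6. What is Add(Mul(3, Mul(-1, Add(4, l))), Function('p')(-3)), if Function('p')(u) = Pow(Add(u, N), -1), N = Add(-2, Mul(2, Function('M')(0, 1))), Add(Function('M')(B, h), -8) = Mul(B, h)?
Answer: Rational(-329, 11) ≈ -29.909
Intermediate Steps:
Function('M')(B, h) = Add(8, Mul(B, h))
N = 14 (N = Add(-2, Mul(2, Add(8, Mul(0, 1)))) = Add(-2, Mul(2, Add(8, 0))) = Add(-2, Mul(2, 8)) = Add(-2, 16) = 14)
Function('p')(u) = Pow(Add(14, u), -1) (Function('p')(u) = Pow(Add(u, 14), -1) = Pow(Add(14, u), -1))
Add(Mul(3, Mul(-1, Add(4, l))), Function('p')(-3)) = Add(Mul(3, Mul(-1, Add(4, 6))), Pow(Add(14, -3), -1)) = Add(Mul(3, Mul(-1, 10)), Pow(11, -1)) = Add(Mul(3, -10), Rational(1, 11)) = Add(-30, Rational(1, 11)) = Rational(-329, 11)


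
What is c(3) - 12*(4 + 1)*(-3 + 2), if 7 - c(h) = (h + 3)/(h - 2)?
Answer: 61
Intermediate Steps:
c(h) = 7 - (3 + h)/(-2 + h) (c(h) = 7 - (h + 3)/(h - 2) = 7 - (3 + h)/(-2 + h))
c(3) - 12*(4 + 1)*(-3 + 2) = (-17 + 6*3)/(-2 + 3) - 12*(4 + 1)*(-3 + 2) = (-17 + 18)/1 - 60*(-1) = 1*1 - 12*(-5) = 1 + 60 = 61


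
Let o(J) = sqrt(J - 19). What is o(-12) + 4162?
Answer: 4162 + I*sqrt(31) ≈ 4162.0 + 5.5678*I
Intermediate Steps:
o(J) = sqrt(-19 + J)
o(-12) + 4162 = sqrt(-19 - 12) + 4162 = sqrt(-31) + 4162 = I*sqrt(31) + 4162 = 4162 + I*sqrt(31)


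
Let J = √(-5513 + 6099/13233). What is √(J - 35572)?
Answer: √(-692121593812 + 4411*I*√107257037910)/4411 ≈ 0.19683 + 188.61*I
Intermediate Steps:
J = I*√107257037910/4411 (J = √(-5513 + 6099*(1/13233)) = √(-5513 + 2033/4411) = √(-24315810/4411) = I*√107257037910/4411 ≈ 74.246*I)
√(J - 35572) = √(I*√107257037910/4411 - 35572) = √(-35572 + I*√107257037910/4411)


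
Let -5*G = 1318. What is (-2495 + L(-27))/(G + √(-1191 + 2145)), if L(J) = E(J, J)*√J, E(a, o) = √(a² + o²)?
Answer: 8221025/856637 + 187125*√106/1713274 - 266895*I*√6/856637 - 6075*I*√159/856637 ≈ 10.721 - 0.85259*I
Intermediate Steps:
G = -1318/5 (G = -⅕*1318 = -1318/5 ≈ -263.60)
L(J) = √2*√J*√(J²) (L(J) = √(J² + J²)*√J = √(2*J²)*√J = (√2*√(J²))*√J = √2*√J*√(J²))
(-2495 + L(-27))/(G + √(-1191 + 2145)) = (-2495 + √2*√(-27)*√((-27)²))/(-1318/5 + √(-1191 + 2145)) = (-2495 + √2*(3*I*√3)*√729)/(-1318/5 + √954) = (-2495 + √2*(3*I*√3)*27)/(-1318/5 + 3*√106) = (-2495 + 81*I*√6)/(-1318/5 + 3*√106)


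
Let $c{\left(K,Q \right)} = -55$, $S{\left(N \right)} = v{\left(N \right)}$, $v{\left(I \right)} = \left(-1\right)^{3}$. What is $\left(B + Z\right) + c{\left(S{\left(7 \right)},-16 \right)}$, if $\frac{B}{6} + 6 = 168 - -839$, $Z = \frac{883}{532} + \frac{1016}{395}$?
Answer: $\frac{1251432437}{210140} \approx 5955.2$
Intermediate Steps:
$v{\left(I \right)} = -1$
$S{\left(N \right)} = -1$
$Z = \frac{889297}{210140}$ ($Z = 883 \cdot \frac{1}{532} + 1016 \cdot \frac{1}{395} = \frac{883}{532} + \frac{1016}{395} = \frac{889297}{210140} \approx 4.2319$)
$B = 6006$ ($B = -36 + 6 \left(168 - -839\right) = -36 + 6 \left(168 + 839\right) = -36 + 6 \cdot 1007 = -36 + 6042 = 6006$)
$\left(B + Z\right) + c{\left(S{\left(7 \right)},-16 \right)} = \left(6006 + \frac{889297}{210140}\right) - 55 = \frac{1262990137}{210140} - 55 = \frac{1251432437}{210140}$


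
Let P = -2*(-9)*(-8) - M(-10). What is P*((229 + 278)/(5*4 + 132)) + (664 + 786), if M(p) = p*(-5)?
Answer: 61021/76 ≈ 802.91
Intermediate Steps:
M(p) = -5*p
P = -194 (P = -2*(-9)*(-8) - (-5)*(-10) = 18*(-8) - 1*50 = -144 - 50 = -194)
P*((229 + 278)/(5*4 + 132)) + (664 + 786) = -194*(229 + 278)/(5*4 + 132) + (664 + 786) = -98358/(20 + 132) + 1450 = -98358/152 + 1450 = -194*507/152 + 1450 = -49179/76 + 1450 = 61021/76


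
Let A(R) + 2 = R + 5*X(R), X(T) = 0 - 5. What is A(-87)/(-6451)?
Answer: 114/6451 ≈ 0.017672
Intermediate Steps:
X(T) = -5
A(R) = -27 + R (A(R) = -2 + (R + 5*(-5)) = -2 + (R - 25) = -2 + (-25 + R) = -27 + R)
A(-87)/(-6451) = (-27 - 87)/(-6451) = -114*(-1/6451) = 114/6451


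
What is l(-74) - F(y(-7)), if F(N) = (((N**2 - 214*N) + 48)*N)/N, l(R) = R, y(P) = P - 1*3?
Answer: -2362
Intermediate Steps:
y(P) = -3 + P (y(P) = P - 3 = -3 + P)
F(N) = 48 + N**2 - 214*N (F(N) = ((48 + N**2 - 214*N)*N)/N = (N*(48 + N**2 - 214*N))/N = 48 + N**2 - 214*N)
l(-74) - F(y(-7)) = -74 - (48 + (-3 - 7)**2 - 214*(-3 - 7)) = -74 - (48 + (-10)**2 - 214*(-10)) = -74 - (48 + 100 + 2140) = -74 - 1*2288 = -74 - 2288 = -2362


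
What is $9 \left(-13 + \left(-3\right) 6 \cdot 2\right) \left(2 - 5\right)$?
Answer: $1323$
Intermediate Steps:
$9 \left(-13 + \left(-3\right) 6 \cdot 2\right) \left(2 - 5\right) = 9 \left(-13 - 36\right) \left(2 - 5\right) = 9 \left(-13 - 36\right) \left(-3\right) = 9 \left(\left(-49\right) \left(-3\right)\right) = 9 \cdot 147 = 1323$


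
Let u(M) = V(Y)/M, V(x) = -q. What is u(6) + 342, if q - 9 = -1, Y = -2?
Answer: 1022/3 ≈ 340.67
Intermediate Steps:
q = 8 (q = 9 - 1 = 8)
V(x) = -8 (V(x) = -1*8 = -8)
u(M) = -8/M
u(6) + 342 = -8/6 + 342 = -8*⅙ + 342 = -4/3 + 342 = 1022/3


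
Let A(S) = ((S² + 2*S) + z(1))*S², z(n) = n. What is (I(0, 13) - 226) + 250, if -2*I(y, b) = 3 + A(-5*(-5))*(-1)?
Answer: 422545/2 ≈ 2.1127e+5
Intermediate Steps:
A(S) = S²*(1 + S² + 2*S) (A(S) = ((S² + 2*S) + 1)*S² = (1 + S² + 2*S)*S² = S²*(1 + S² + 2*S))
I(y, b) = 422497/2 (I(y, b) = -(3 + ((-5*(-5))²*(1 + (-5*(-5))² + 2*(-5*(-5))))*(-1))/2 = -(3 + (25²*(1 + 25² + 2*25))*(-1))/2 = -(3 + (625*(1 + 625 + 50))*(-1))/2 = -(3 + (625*676)*(-1))/2 = -(3 + 422500*(-1))/2 = -(3 - 422500)/2 = -½*(-422497) = 422497/2)
(I(0, 13) - 226) + 250 = (422497/2 - 226) + 250 = 422045/2 + 250 = 422545/2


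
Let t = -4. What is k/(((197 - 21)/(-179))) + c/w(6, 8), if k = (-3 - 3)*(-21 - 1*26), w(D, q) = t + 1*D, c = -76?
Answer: -28583/88 ≈ -324.81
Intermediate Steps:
w(D, q) = -4 + D (w(D, q) = -4 + 1*D = -4 + D)
k = 282 (k = -6*(-21 - 26) = -6*(-47) = 282)
k/(((197 - 21)/(-179))) + c/w(6, 8) = 282/(((197 - 21)/(-179))) - 76/(-4 + 6) = 282/((176*(-1/179))) - 76/2 = 282/(-176/179) - 76*½ = 282*(-179/176) - 38 = -25239/88 - 38 = -28583/88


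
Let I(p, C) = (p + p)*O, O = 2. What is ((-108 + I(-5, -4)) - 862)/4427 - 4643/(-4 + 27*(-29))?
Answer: 19775431/3484049 ≈ 5.6760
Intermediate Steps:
I(p, C) = 4*p (I(p, C) = (p + p)*2 = (2*p)*2 = 4*p)
((-108 + I(-5, -4)) - 862)/4427 - 4643/(-4 + 27*(-29)) = ((-108 + 4*(-5)) - 862)/4427 - 4643/(-4 + 27*(-29)) = ((-108 - 20) - 862)*(1/4427) - 4643/(-4 - 783) = (-128 - 862)*(1/4427) - 4643/(-787) = -990*1/4427 - 4643*(-1/787) = -990/4427 + 4643/787 = 19775431/3484049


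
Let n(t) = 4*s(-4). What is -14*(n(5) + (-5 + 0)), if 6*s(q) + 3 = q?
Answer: 406/3 ≈ 135.33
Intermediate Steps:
s(q) = -½ + q/6
n(t) = -14/3 (n(t) = 4*(-½ + (⅙)*(-4)) = 4*(-½ - ⅔) = 4*(-7/6) = -14/3)
-14*(n(5) + (-5 + 0)) = -14*(-14/3 + (-5 + 0)) = -14*(-14/3 - 5) = -14*(-29/3) = 406/3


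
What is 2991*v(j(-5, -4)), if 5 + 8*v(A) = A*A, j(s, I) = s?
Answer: 14955/2 ≈ 7477.5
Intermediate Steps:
v(A) = -5/8 + A**2/8 (v(A) = -5/8 + (A*A)/8 = -5/8 + A**2/8)
2991*v(j(-5, -4)) = 2991*(-5/8 + (1/8)*(-5)**2) = 2991*(-5/8 + (1/8)*25) = 2991*(-5/8 + 25/8) = 2991*(5/2) = 14955/2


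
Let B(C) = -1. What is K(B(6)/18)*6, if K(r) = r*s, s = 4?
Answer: -4/3 ≈ -1.3333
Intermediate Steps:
K(r) = 4*r (K(r) = r*4 = 4*r)
K(B(6)/18)*6 = (4*(-1/18))*6 = -2/9*6 = -4/3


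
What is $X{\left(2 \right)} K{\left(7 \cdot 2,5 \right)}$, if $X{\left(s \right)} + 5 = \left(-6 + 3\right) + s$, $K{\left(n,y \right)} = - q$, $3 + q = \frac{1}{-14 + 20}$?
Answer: $-17$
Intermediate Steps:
$q = - \frac{17}{6}$ ($q = -3 + \frac{1}{-14 + 20} = -3 + \frac{1}{6} = - \frac{17}{6} \approx -2.8333$)
$K{\left(n,y \right)} = \frac{17}{6}$ ($K{\left(n,y \right)} = \left(-1\right) \left(- \frac{17}{6}\right) = \frac{17}{6}$)
$X{\left(s \right)} = -8 + s$ ($X{\left(s \right)} = -5 + \left(\left(-6 + 3\right) + s\right) = -5 + \left(-3 + s\right) = -8 + s$)
$X{\left(2 \right)} K{\left(7 \cdot 2,5 \right)} = \left(-8 + 2\right) \frac{17}{6} = \left(-6\right) \frac{17}{6} = -17$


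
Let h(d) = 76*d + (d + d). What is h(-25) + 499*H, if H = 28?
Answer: 12022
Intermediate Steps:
h(d) = 78*d (h(d) = 76*d + 2*d = 78*d)
h(-25) + 499*H = 78*(-25) + 499*28 = -1950 + 13972 = 12022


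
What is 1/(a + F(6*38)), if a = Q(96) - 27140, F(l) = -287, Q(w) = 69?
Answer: -1/27358 ≈ -3.6552e-5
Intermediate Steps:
a = -27071 (a = 69 - 27140 = -27071)
1/(a + F(6*38)) = 1/(-27071 - 287) = 1/(-27358) = -1/27358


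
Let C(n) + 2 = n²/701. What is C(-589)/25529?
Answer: 345519/17895829 ≈ 0.019307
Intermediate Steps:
C(n) = -2 + n²/701
C(-589)/25529 = (-2 + (1/701)*(-589)²)/25529 = (-2 + (1/701)*346921)*(1/25529) = (-2 + 346921/701)*(1/25529) = (345519/701)*(1/25529) = 345519/17895829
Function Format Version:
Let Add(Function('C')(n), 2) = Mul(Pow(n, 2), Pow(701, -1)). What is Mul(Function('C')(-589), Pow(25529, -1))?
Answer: Rational(345519, 17895829) ≈ 0.019307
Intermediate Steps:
Function('C')(n) = Add(-2, Mul(Rational(1, 701), Pow(n, 2))) (Function('C')(n) = Add(-2, Mul(Pow(n, 2), Pow(701, -1))) = Add(-2, Mul(Pow(n, 2), Rational(1, 701))) = Add(-2, Mul(Rational(1, 701), Pow(n, 2))))
Mul(Function('C')(-589), Pow(25529, -1)) = Mul(Add(-2, Mul(Rational(1, 701), Pow(-589, 2))), Pow(25529, -1)) = Mul(Add(-2, Mul(Rational(1, 701), 346921)), Rational(1, 25529)) = Mul(Add(-2, Rational(346921, 701)), Rational(1, 25529)) = Mul(Rational(345519, 701), Rational(1, 25529)) = Rational(345519, 17895829)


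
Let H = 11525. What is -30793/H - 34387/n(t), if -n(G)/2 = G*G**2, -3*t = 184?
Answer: -394350608069/143590067200 ≈ -2.7464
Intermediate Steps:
t = -184/3 (t = -1/3*184 = -184/3 ≈ -61.333)
n(G) = -2*G**3 (n(G) = -2*G*G**2 = -2*G**3)
-30793/H - 34387/n(t) = -30793/11525 - 34387/((-2*(-184/3)**3)) = -30793*1/11525 - 34387/((-2*(-6229504/27))) = -30793/11525 - 34387/12459008/27 = -30793/11525 - 34387*27/12459008 = -30793/11525 - 928449/12459008 = -394350608069/143590067200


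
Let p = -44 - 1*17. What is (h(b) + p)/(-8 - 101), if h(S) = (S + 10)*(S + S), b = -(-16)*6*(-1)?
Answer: -16451/109 ≈ -150.93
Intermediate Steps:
b = -96 (b = -4*(-24)*(-1) = 96*(-1) = -96)
h(S) = 2*S*(10 + S) (h(S) = (10 + S)*(2*S) = 2*S*(10 + S))
p = -61 (p = -44 - 17 = -61)
(h(b) + p)/(-8 - 101) = (2*(-96)*(10 - 96) - 61)/(-8 - 101) = (2*(-96)*(-86) - 61)/(-109) = (16512 - 61)*(-1/109) = 16451*(-1/109) = -16451/109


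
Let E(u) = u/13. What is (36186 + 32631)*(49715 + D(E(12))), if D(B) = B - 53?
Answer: 44429493906/13 ≈ 3.4177e+9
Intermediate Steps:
E(u) = u/13 (E(u) = u*(1/13) = u/13)
D(B) = -53 + B
(36186 + 32631)*(49715 + D(E(12))) = (36186 + 32631)*(49715 + (-53 + (1/13)*12)) = 68817*(49715 + (-53 + 12/13)) = 68817*(49715 - 677/13) = 68817*(645618/13) = 44429493906/13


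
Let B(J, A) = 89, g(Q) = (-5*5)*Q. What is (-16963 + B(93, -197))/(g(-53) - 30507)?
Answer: 8437/14591 ≈ 0.57823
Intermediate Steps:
g(Q) = -25*Q
(-16963 + B(93, -197))/(g(-53) - 30507) = (-16963 + 89)/(-25*(-53) - 30507) = -16874/(1325 - 30507) = -16874/(-29182) = -16874*(-1/29182) = 8437/14591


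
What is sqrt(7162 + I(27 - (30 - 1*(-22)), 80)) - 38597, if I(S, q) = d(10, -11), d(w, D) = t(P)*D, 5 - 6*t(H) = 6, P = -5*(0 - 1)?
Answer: -38597 + sqrt(257898)/6 ≈ -38512.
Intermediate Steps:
P = 5 (P = -5*(-1) = 5)
t(H) = -1/6 (t(H) = 5/6 - 1/6*6 = 5/6 - 1 = -1/6)
d(w, D) = -D/6
I(S, q) = 11/6 (I(S, q) = -1/6*(-11) = 11/6)
sqrt(7162 + I(27 - (30 - 1*(-22)), 80)) - 38597 = sqrt(7162 + 11/6) - 38597 = sqrt(42983/6) - 38597 = sqrt(257898)/6 - 38597 = -38597 + sqrt(257898)/6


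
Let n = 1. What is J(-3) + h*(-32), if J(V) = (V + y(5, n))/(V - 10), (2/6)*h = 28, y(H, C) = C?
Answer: -34942/13 ≈ -2687.8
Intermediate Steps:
h = 84 (h = 3*28 = 84)
J(V) = (1 + V)/(-10 + V) (J(V) = (V + 1)/(V - 10) = (1 + V)/(-10 + V))
J(-3) + h*(-32) = (1 - 3)/(-10 - 3) + 84*(-32) = -2/(-13) - 2688 = -1/13*(-2) - 2688 = 2/13 - 2688 = -34942/13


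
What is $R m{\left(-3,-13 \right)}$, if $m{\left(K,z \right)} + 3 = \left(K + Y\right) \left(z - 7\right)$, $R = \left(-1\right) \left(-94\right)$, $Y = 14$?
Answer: $-20962$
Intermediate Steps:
$R = 94$
$m{\left(K,z \right)} = -3 + \left(-7 + z\right) \left(14 + K\right)$ ($m{\left(K,z \right)} = -3 + \left(K + 14\right) \left(z - 7\right) = -3 + \left(14 + K\right) \left(-7 + z\right) = -3 + \left(-7 + z\right) \left(14 + K\right)$)
$R m{\left(-3,-13 \right)} = 94 \left(-101 - -21 + 14 \left(-13\right) - -39\right) = 94 \left(-101 + 21 - 182 + 39\right) = 94 \left(-223\right) = -20962$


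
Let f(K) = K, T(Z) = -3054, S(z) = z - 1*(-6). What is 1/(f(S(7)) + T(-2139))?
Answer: -1/3041 ≈ -0.00032884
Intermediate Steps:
S(z) = 6 + z (S(z) = z + 6 = 6 + z)
1/(f(S(7)) + T(-2139)) = 1/((6 + 7) - 3054) = 1/(13 - 3054) = 1/(-3041) = -1/3041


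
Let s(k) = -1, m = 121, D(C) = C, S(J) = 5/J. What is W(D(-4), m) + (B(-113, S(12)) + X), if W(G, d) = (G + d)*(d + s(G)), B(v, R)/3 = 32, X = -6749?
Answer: 7387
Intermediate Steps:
B(v, R) = 96 (B(v, R) = 3*32 = 96)
W(G, d) = (-1 + d)*(G + d) (W(G, d) = (G + d)*(d - 1) = (G + d)*(-1 + d) = (-1 + d)*(G + d))
W(D(-4), m) + (B(-113, S(12)) + X) = (121² - 1*(-4) - 1*121 - 4*121) + (96 - 6749) = (14641 + 4 - 121 - 484) - 6653 = 14040 - 6653 = 7387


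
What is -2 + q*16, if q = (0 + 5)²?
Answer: 398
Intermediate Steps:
q = 25 (q = 5² = 25)
-2 + q*16 = -2 + 25*16 = -2 + 400 = 398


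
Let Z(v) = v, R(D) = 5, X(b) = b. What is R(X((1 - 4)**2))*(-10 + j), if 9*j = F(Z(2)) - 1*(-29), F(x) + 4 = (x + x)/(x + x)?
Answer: -320/9 ≈ -35.556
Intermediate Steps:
F(x) = -3 (F(x) = -4 + (x + x)/(x + x) = -4 + (2*x)/((2*x)) = -4 + (2*x)*(1/(2*x)) = -4 + 1 = -3)
j = 26/9 (j = (-3 - 1*(-29))/9 = (-3 + 29)/9 = (1/9)*26 = 26/9 ≈ 2.8889)
R(X((1 - 4)**2))*(-10 + j) = 5*(-10 + 26/9) = 5*(-64/9) = -320/9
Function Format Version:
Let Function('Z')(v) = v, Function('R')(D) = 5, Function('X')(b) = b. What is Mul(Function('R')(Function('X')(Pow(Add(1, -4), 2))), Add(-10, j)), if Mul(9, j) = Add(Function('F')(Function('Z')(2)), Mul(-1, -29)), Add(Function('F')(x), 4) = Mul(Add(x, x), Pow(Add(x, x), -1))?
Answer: Rational(-320, 9) ≈ -35.556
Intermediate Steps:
Function('F')(x) = -3 (Function('F')(x) = Add(-4, Mul(Add(x, x), Pow(Add(x, x), -1))) = Add(-4, Mul(Mul(2, x), Pow(Mul(2, x), -1))) = Add(-4, Mul(Mul(2, x), Mul(Rational(1, 2), Pow(x, -1)))) = Add(-4, 1) = -3)
j = Rational(26, 9) (j = Mul(Rational(1, 9), Add(-3, Mul(-1, -29))) = Mul(Rational(1, 9), Add(-3, 29)) = Mul(Rational(1, 9), 26) = Rational(26, 9) ≈ 2.8889)
Mul(Function('R')(Function('X')(Pow(Add(1, -4), 2))), Add(-10, j)) = Mul(5, Add(-10, Rational(26, 9))) = Mul(5, Rational(-64, 9)) = Rational(-320, 9)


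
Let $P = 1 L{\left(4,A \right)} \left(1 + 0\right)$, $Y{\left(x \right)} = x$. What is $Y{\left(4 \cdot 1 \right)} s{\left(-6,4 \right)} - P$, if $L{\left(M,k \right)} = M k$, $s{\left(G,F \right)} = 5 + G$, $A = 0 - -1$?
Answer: $-8$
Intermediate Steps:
$A = 1$ ($A = 0 + 1 = 1$)
$P = 4$ ($P = 1 \cdot 4 \cdot 1 \left(1 + 0\right) = 1 \cdot 4 \cdot 1 = 4 \cdot 1 = 4$)
$Y{\left(4 \cdot 1 \right)} s{\left(-6,4 \right)} - P = 4 \cdot 1 \left(5 - 6\right) - 4 = 4 \left(-1\right) - 4 = -4 - 4 = -8$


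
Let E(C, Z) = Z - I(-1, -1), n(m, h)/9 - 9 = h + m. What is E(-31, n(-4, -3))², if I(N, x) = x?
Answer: 361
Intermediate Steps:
n(m, h) = 81 + 9*h + 9*m (n(m, h) = 81 + 9*(h + m) = 81 + (9*h + 9*m) = 81 + 9*h + 9*m)
E(C, Z) = 1 + Z (E(C, Z) = Z - 1*(-1) = Z + 1 = 1 + Z)
E(-31, n(-4, -3))² = (1 + (81 + 9*(-3) + 9*(-4)))² = (1 + (81 - 27 - 36))² = (1 + 18)² = 19² = 361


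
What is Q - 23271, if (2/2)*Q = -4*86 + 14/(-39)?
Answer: -920999/39 ≈ -23615.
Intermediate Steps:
Q = -13430/39 (Q = -4*86 + 14/(-39) = -344 + 14*(-1/39) = -344 - 14/39 = -13430/39 ≈ -344.36)
Q - 23271 = -13430/39 - 23271 = -920999/39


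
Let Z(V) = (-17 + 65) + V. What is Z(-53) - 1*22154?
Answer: -22159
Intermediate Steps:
Z(V) = 48 + V
Z(-53) - 1*22154 = (48 - 53) - 1*22154 = -5 - 22154 = -22159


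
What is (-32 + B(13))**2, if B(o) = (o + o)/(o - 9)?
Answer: 2601/4 ≈ 650.25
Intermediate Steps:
B(o) = 2*o/(-9 + o) (B(o) = (2*o)/(-9 + o) = 2*o/(-9 + o))
(-32 + B(13))**2 = (-32 + 2*13/(-9 + 13))**2 = (-32 + 2*13/4)**2 = (-32 + 2*13*(1/4))**2 = (-32 + 13/2)**2 = (-51/2)**2 = 2601/4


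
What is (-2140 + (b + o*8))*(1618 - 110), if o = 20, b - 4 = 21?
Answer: -2948140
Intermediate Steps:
b = 25 (b = 4 + 21 = 25)
(-2140 + (b + o*8))*(1618 - 110) = (-2140 + (25 + 20*8))*(1618 - 110) = (-2140 + (25 + 160))*1508 = (-2140 + 185)*1508 = -1955*1508 = -2948140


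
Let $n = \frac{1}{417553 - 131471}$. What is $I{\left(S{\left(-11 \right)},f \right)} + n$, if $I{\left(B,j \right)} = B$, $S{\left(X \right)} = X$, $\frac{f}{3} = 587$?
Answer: $- \frac{3146901}{286082} \approx -11.0$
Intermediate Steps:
$f = 1761$ ($f = 3 \cdot 587 = 1761$)
$n = \frac{1}{286082} \approx 3.4955 \cdot 10^{-6}$
$I{\left(S{\left(-11 \right)},f \right)} + n = -11 + \frac{1}{286082} = - \frac{3146901}{286082}$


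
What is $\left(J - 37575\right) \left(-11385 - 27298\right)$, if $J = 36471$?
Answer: $42706032$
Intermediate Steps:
$\left(J - 37575\right) \left(-11385 - 27298\right) = \left(36471 - 37575\right) \left(-11385 - 27298\right) = \left(-1104\right) \left(-38683\right) = 42706032$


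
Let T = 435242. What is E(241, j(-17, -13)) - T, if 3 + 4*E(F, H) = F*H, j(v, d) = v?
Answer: -436267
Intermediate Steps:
E(F, H) = -¾ + F*H/4 (E(F, H) = -¾ + (F*H)/4 = -¾ + F*H/4)
E(241, j(-17, -13)) - T = (-¾ + (¼)*241*(-17)) - 1*435242 = (-¾ - 4097/4) - 435242 = -1025 - 435242 = -436267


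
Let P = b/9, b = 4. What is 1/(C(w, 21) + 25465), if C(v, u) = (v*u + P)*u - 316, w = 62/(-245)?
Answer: 15/375701 ≈ 3.9925e-5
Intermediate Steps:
w = -62/245 (w = 62*(-1/245) = -62/245 ≈ -0.25306)
P = 4/9 ≈ 0.44444
C(v, u) = -316 + u*(4/9 + u*v) (C(v, u) = (v*u + 4/9)*u - 316 = (u*v + 4/9)*u - 316 = (4/9 + u*v)*u - 316 = u*(4/9 + u*v) - 316 = -316 + u*(4/9 + u*v))
1/(C(w, 21) + 25465) = 1/((-316 + (4/9)*21 - 62/245*21**2) + 25465) = 1/((-316 + 28/3 - 62/245*441) + 25465) = 1/((-316 + 28/3 - 558/5) + 25465) = 1/(-6274/15 + 25465) = 1/(375701/15) = 15/375701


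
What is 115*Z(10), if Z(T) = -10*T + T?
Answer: -10350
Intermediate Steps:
Z(T) = -9*T
115*Z(10) = 115*(-9*10) = 115*(-90) = -10350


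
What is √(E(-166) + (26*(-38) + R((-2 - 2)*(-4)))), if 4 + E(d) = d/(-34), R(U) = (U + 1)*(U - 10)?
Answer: I*√255799/17 ≈ 29.751*I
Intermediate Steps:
R(U) = (1 + U)*(-10 + U)
E(d) = -4 - d/34 (E(d) = -4 + d/(-34) = -4 + d*(-1/34) = -4 - d/34)
√(E(-166) + (26*(-38) + R((-2 - 2)*(-4)))) = √((-4 - 1/34*(-166)) + (26*(-38) + (-10 + ((-2 - 2)*(-4))² - 9*(-2 - 2)*(-4)))) = √((-4 + 83/17) + (-988 + (-10 + (-4*(-4))² - (-36)*(-4)))) = √(15/17 + (-988 + (-10 + 16² - 9*16))) = √(15/17 + (-988 + (-10 + 256 - 144))) = √(15/17 + (-988 + 102)) = √(15/17 - 886) = √(-15047/17) = I*√255799/17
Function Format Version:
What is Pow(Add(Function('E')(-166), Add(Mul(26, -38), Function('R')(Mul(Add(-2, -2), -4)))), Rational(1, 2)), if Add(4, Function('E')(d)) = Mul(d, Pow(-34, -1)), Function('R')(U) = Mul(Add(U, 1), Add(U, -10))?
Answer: Mul(Rational(1, 17), I, Pow(255799, Rational(1, 2))) ≈ Mul(29.751, I)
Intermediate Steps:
Function('R')(U) = Mul(Add(1, U), Add(-10, U))
Function('E')(d) = Add(-4, Mul(Rational(-1, 34), d)) (Function('E')(d) = Add(-4, Mul(d, Pow(-34, -1))) = Add(-4, Mul(d, Rational(-1, 34))) = Add(-4, Mul(Rational(-1, 34), d)))
Pow(Add(Function('E')(-166), Add(Mul(26, -38), Function('R')(Mul(Add(-2, -2), -4)))), Rational(1, 2)) = Pow(Add(Add(-4, Mul(Rational(-1, 34), -166)), Add(Mul(26, -38), Add(-10, Pow(Mul(Add(-2, -2), -4), 2), Mul(-9, Mul(Add(-2, -2), -4))))), Rational(1, 2)) = Pow(Add(Add(-4, Rational(83, 17)), Add(-988, Add(-10, Pow(Mul(-4, -4), 2), Mul(-9, Mul(-4, -4))))), Rational(1, 2)) = Pow(Add(Rational(15, 17), Add(-988, Add(-10, Pow(16, 2), Mul(-9, 16)))), Rational(1, 2)) = Pow(Add(Rational(15, 17), Add(-988, Add(-10, 256, -144))), Rational(1, 2)) = Pow(Add(Rational(15, 17), Add(-988, 102)), Rational(1, 2)) = Pow(Add(Rational(15, 17), -886), Rational(1, 2)) = Pow(Rational(-15047, 17), Rational(1, 2)) = Mul(Rational(1, 17), I, Pow(255799, Rational(1, 2)))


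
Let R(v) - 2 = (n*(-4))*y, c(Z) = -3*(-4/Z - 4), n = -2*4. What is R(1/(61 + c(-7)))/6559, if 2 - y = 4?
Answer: -62/6559 ≈ -0.0094527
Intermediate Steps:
y = -2 (y = 2 - 1*4 = 2 - 4 = -2)
n = -8
c(Z) = 12 + 12/Z (c(Z) = -3*(-4 - 4/Z) = 12 + 12/Z)
R(v) = -62 (R(v) = 2 - 8*(-4)*(-2) = 2 + 32*(-2) = 2 - 64 = -62)
R(1/(61 + c(-7)))/6559 = -62/6559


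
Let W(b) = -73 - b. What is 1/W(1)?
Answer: -1/74 ≈ -0.013514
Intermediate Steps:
1/W(1) = 1/(-73 - 1*1) = 1/(-73 - 1) = 1/(-74) = -1/74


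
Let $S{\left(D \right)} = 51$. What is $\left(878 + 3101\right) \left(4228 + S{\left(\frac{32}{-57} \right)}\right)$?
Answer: $17026141$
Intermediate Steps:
$\left(878 + 3101\right) \left(4228 + S{\left(\frac{32}{-57} \right)}\right) = \left(878 + 3101\right) \left(4228 + 51\right) = 3979 \cdot 4279 = 17026141$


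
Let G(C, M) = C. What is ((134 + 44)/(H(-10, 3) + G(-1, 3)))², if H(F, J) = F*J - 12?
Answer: 31684/1849 ≈ 17.136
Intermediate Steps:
H(F, J) = -12 + F*J
((134 + 44)/(H(-10, 3) + G(-1, 3)))² = ((134 + 44)/((-12 - 10*3) - 1))² = (178/((-12 - 30) - 1))² = (178/(-42 - 1))² = (178/(-43))² = (178*(-1/43))² = (-178/43)² = 31684/1849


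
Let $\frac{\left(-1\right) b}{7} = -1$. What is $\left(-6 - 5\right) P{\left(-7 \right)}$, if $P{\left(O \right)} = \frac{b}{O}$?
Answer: $11$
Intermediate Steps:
$b = 7$ ($b = \left(-7\right) \left(-1\right) = 7$)
$P{\left(O \right)} = \frac{7}{O}$
$\left(-6 - 5\right) P{\left(-7 \right)} = \left(-6 - 5\right) \frac{7}{-7} = - 11 \cdot 7 \left(- \frac{1}{7}\right) = \left(-11\right) \left(-1\right) = 11$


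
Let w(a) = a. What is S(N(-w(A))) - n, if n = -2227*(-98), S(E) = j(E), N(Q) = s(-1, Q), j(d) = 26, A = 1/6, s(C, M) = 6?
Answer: -218220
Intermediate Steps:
A = ⅙ ≈ 0.16667
N(Q) = 6
S(E) = 26
n = 218246
S(N(-w(A))) - n = 26 - 1*218246 = 26 - 218246 = -218220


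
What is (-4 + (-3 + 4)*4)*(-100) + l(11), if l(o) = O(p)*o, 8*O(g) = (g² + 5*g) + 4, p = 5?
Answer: 297/4 ≈ 74.250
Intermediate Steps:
O(g) = ½ + g²/8 + 5*g/8 (O(g) = ((g² + 5*g) + 4)/8 = (4 + g² + 5*g)/8 = ½ + g²/8 + 5*g/8)
l(o) = 27*o/4 (l(o) = (½ + (⅛)*5² + (5/8)*5)*o = (½ + (⅛)*25 + 25/8)*o = (½ + 25/8 + 25/8)*o = 27*o/4)
(-4 + (-3 + 4)*4)*(-100) + l(11) = (-4 + (-3 + 4)*4)*(-100) + (27/4)*11 = (-4 + 1*4)*(-100) + 297/4 = (-4 + 4)*(-100) + 297/4 = 0*(-100) + 297/4 = 0 + 297/4 = 297/4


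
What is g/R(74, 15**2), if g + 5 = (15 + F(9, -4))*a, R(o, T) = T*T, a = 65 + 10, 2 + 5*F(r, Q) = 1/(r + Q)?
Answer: 1093/50625 ≈ 0.021590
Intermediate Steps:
F(r, Q) = -2/5 + 1/(5*(Q + r)) (F(r, Q) = -2/5 + 1/(5*(r + Q)) = -2/5 + 1/(5*(Q + r)))
a = 75
R(o, T) = T**2
g = 1093 (g = -5 + (15 + (1 - 2*(-4) - 2*9)/(5*(-4 + 9)))*75 = -5 + (15 + (1/5)*(1 + 8 - 18)/5)*75 = -5 + (15 + (1/5)*(1/5)*(-9))*75 = -5 + (15 - 9/25)*75 = -5 + (366/25)*75 = -5 + 1098 = 1093)
g/R(74, 15**2) = 1093/((15**2)**2) = 1093/(225**2) = 1093/50625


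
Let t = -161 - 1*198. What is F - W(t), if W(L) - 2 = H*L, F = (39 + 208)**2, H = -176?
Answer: -2177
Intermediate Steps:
F = 61009 (F = 247**2 = 61009)
t = -359 (t = -161 - 198 = -359)
W(L) = 2 - 176*L
F - W(t) = 61009 - (2 - 176*(-359)) = 61009 - (2 + 63184) = 61009 - 1*63186 = 61009 - 63186 = -2177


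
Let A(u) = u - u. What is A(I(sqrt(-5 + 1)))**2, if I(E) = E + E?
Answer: 0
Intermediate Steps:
I(E) = 2*E
A(u) = 0
A(I(sqrt(-5 + 1)))**2 = 0**2 = 0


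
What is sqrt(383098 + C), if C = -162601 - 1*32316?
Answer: 3*sqrt(20909) ≈ 433.80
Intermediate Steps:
C = -194917 (C = -162601 - 32316 = -194917)
sqrt(383098 + C) = sqrt(383098 - 194917) = sqrt(188181) = 3*sqrt(20909)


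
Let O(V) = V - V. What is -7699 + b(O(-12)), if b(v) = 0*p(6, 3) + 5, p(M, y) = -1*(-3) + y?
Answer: -7694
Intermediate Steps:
p(M, y) = 3 + y
O(V) = 0
b(v) = 5 (b(v) = 0*(3 + 3) + 5 = 0*6 + 5 = 0 + 5 = 5)
-7699 + b(O(-12)) = -7699 + 5 = -7694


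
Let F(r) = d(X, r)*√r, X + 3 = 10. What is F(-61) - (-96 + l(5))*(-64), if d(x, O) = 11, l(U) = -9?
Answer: -6720 + 11*I*√61 ≈ -6720.0 + 85.913*I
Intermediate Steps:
X = 7 (X = -3 + 10 = 7)
F(r) = 11*√r
F(-61) - (-96 + l(5))*(-64) = 11*√(-61) - (-96 - 9)*(-64) = 11*(I*√61) - (-105)*(-64) = 11*I*√61 - 1*6720 = 11*I*√61 - 6720 = -6720 + 11*I*√61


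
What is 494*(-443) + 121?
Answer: -218721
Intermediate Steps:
494*(-443) + 121 = -218842 + 121 = -218721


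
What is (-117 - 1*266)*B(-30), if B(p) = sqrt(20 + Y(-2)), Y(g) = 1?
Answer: -383*sqrt(21) ≈ -1755.1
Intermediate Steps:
B(p) = sqrt(21) (B(p) = sqrt(20 + 1) = sqrt(21))
(-117 - 1*266)*B(-30) = (-117 - 1*266)*sqrt(21) = (-117 - 266)*sqrt(21) = -383*sqrt(21)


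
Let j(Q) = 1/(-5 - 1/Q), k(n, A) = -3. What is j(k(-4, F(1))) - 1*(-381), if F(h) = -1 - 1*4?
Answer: 5331/14 ≈ 380.79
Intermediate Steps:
F(h) = -5 (F(h) = -1 - 4 = -5)
j(Q) = 1/(-5 - 1/Q)
j(k(-4, F(1))) - 1*(-381) = -1*(-3)/(1 + 5*(-3)) - 1*(-381) = -1*(-3)/(1 - 15) + 381 = -1*(-3)/(-14) + 381 = -1*(-3)*(-1/14) + 381 = -3/14 + 381 = 5331/14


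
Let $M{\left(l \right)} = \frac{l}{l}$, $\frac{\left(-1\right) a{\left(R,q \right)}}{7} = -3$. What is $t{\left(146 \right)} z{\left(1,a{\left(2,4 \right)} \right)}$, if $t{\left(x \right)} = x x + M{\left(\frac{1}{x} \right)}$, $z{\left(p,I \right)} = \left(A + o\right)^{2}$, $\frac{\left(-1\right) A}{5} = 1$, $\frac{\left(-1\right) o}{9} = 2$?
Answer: $11276693$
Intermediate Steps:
$o = -18$ ($o = \left(-9\right) 2 = -18$)
$A = -5$ ($A = \left(-5\right) 1 = -5$)
$a{\left(R,q \right)} = 21$ ($a{\left(R,q \right)} = \left(-7\right) \left(-3\right) = 21$)
$z{\left(p,I \right)} = 529$ ($z{\left(p,I \right)} = \left(-5 - 18\right)^{2} = \left(-23\right)^{2} = 529$)
$M{\left(l \right)} = 1$
$t{\left(x \right)} = 1 + x^{2}$ ($t{\left(x \right)} = x x + 1 = x^{2} + 1 = 1 + x^{2}$)
$t{\left(146 \right)} z{\left(1,a{\left(2,4 \right)} \right)} = \left(1 + 146^{2}\right) 529 = \left(1 + 21316\right) 529 = 21317 \cdot 529 = 11276693$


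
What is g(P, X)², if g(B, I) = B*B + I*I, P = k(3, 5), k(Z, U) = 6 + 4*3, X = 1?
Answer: 105625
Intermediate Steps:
k(Z, U) = 18 (k(Z, U) = 6 + 12 = 18)
P = 18
g(B, I) = B² + I²
g(P, X)² = (18² + 1²)² = (324 + 1)² = 325² = 105625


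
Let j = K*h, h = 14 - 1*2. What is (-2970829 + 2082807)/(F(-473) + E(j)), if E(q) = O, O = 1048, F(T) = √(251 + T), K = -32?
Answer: -465323528/549263 + 444011*I*√222/549263 ≈ -847.18 + 12.045*I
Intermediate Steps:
h = 12 (h = 14 - 2 = 12)
j = -384 (j = -32*12 = -384)
E(q) = 1048
(-2970829 + 2082807)/(F(-473) + E(j)) = (-2970829 + 2082807)/(√(251 - 473) + 1048) = -888022/(√(-222) + 1048) = -888022/(I*√222 + 1048) = -888022/(1048 + I*√222)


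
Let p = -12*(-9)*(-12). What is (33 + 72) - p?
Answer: 1401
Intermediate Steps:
p = -1296 (p = 108*(-12) = -1296)
(33 + 72) - p = (33 + 72) - 1*(-1296) = 105 + 1296 = 1401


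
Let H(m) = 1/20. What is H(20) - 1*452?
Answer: -9039/20 ≈ -451.95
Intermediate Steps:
H(m) = 1/20
H(20) - 1*452 = 1/20 - 1*452 = 1/20 - 452 = -9039/20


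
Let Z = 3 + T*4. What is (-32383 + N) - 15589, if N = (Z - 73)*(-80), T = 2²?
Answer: -43652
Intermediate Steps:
T = 4
Z = 19 (Z = 3 + 4*4 = 3 + 16 = 19)
N = 4320 (N = (19 - 73)*(-80) = -54*(-80) = 4320)
(-32383 + N) - 15589 = (-32383 + 4320) - 15589 = -28063 - 15589 = -43652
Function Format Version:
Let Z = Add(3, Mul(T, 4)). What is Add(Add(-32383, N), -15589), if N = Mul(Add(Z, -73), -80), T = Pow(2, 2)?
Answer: -43652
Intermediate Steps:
T = 4
Z = 19 (Z = Add(3, Mul(4, 4)) = Add(3, 16) = 19)
N = 4320 (N = Mul(Add(19, -73), -80) = Mul(-54, -80) = 4320)
Add(Add(-32383, N), -15589) = Add(Add(-32383, 4320), -15589) = Add(-28063, -15589) = -43652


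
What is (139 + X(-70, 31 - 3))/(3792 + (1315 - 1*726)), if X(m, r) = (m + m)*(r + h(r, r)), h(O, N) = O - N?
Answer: -3781/4381 ≈ -0.86304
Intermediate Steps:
X(m, r) = 2*m*r (X(m, r) = (m + m)*(r + (r - r)) = (2*m)*(r + 0) = (2*m)*r = 2*m*r)
(139 + X(-70, 31 - 3))/(3792 + (1315 - 1*726)) = (139 + 2*(-70)*(31 - 3))/(3792 + (1315 - 1*726)) = (139 + 2*(-70)*28)/(3792 + (1315 - 726)) = (139 - 3920)/(3792 + 589) = -3781/4381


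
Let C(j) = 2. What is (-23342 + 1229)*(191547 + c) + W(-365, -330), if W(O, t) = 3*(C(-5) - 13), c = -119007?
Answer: -1604077053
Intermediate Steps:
W(O, t) = -33 (W(O, t) = 3*(2 - 13) = 3*(-11) = -33)
(-23342 + 1229)*(191547 + c) + W(-365, -330) = (-23342 + 1229)*(191547 - 119007) - 33 = -22113*72540 - 33 = -1604077020 - 33 = -1604077053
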